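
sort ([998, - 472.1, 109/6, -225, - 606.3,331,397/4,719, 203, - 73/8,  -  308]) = [ - 606.3, - 472.1, - 308,  -  225, - 73/8,109/6,397/4 , 203,331,  719,998] 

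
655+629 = 1284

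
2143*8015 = 17176145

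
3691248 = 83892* 44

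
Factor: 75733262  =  2^1*11^1*47^1 * 73243^1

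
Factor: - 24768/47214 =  - 32/61 = -2^5*61^( - 1) 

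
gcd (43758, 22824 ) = 18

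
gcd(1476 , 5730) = 6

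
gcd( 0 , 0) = 0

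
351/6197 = 351/6197 = 0.06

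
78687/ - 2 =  - 78687/2 = - 39343.50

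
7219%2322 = 253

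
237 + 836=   1073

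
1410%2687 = 1410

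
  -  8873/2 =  - 4437 + 1/2 = - 4436.50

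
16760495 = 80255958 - 63495463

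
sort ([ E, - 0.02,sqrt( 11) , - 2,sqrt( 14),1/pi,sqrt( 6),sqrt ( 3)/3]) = [- 2,  -  0.02,1/pi,sqrt (3) /3, sqrt( 6),E,sqrt (11 ), sqrt(14 ) ]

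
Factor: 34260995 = 5^1*89^1*76991^1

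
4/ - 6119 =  - 4/6119=- 0.00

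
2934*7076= 20760984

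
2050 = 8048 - 5998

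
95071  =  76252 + 18819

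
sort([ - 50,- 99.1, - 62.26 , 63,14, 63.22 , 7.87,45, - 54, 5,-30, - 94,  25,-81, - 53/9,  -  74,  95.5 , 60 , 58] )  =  [ - 99.1, - 94 , - 81,  -  74, - 62.26 , - 54, - 50, - 30, - 53/9  ,  5,7.87,14 , 25,  45,58,  60,63,63.22, 95.5]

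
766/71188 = 383/35594 = 0.01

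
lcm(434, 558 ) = 3906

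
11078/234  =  5539/117=47.34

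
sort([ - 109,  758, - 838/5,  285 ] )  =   [  -  838/5, - 109, 285,758] 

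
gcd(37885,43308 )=1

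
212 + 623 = 835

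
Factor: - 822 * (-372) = 2^3 * 3^2 * 31^1*137^1 = 305784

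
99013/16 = 99013/16 = 6188.31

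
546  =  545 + 1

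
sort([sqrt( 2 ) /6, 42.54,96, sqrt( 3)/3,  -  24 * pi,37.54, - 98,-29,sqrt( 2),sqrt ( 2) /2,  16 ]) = [ - 98, - 24*pi, - 29, sqrt( 2)/6,sqrt(3) /3,sqrt( 2 ) /2, sqrt ( 2), 16, 37.54,42.54,96]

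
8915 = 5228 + 3687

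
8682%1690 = 232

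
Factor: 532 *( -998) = - 530936=- 2^3*7^1*19^1*499^1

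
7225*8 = 57800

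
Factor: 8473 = 37^1 * 229^1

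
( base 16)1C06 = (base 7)26626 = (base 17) 17E0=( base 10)7174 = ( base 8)16006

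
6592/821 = 8 + 24/821 =8.03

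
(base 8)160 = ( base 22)52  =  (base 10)112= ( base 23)4k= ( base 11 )A2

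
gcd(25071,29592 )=411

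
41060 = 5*8212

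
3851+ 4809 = 8660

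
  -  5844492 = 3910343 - 9754835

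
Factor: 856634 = 2^1*19^1*22543^1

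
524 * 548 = 287152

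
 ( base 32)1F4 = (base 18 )4BE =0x5e4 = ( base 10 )1508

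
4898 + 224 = 5122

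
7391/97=76+19/97  =  76.20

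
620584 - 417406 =203178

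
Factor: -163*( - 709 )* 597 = 3^1*163^1  *199^1*709^1 = 68993499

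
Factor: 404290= 2^1*5^1*40429^1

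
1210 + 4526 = 5736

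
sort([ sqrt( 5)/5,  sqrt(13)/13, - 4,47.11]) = [ - 4,sqrt( 13 ) /13, sqrt( 5) /5,47.11] 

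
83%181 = 83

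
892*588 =524496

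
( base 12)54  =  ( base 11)59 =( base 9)71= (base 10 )64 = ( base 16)40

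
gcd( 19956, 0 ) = 19956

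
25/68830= 5/13766= 0.00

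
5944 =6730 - 786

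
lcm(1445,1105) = 18785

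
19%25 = 19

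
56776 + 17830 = 74606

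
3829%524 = 161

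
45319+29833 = 75152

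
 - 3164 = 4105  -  7269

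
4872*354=1724688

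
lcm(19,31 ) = 589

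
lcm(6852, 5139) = 20556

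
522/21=174/7  =  24.86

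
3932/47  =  83 + 31/47= 83.66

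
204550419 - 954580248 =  - 750029829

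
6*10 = 60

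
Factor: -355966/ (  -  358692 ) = 2^(-1)*3^(-1) * 13^1*71^ (-1)*421^( - 1)*13691^1 = 177983/179346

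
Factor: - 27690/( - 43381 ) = 30/47 = 2^1 * 3^1*5^1 * 47^( - 1)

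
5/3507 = 5/3507= 0.00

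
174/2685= 58/895 = 0.06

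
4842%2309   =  224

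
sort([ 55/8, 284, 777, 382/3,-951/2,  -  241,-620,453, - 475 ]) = [  -  620 , - 951/2,-475, - 241, 55/8, 382/3, 284, 453, 777]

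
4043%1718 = 607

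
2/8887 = 2/8887 = 0.00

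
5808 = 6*968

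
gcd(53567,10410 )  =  1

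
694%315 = 64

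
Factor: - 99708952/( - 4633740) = 24927238/1158435 = 2^1*3^( - 3)*5^( - 1) * 7^1*8581^( - 1 )*1780517^1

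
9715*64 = 621760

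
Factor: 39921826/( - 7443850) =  - 5^( - 2 )*7^1*53^( - 2)*173^1*311^1=- 376621/70225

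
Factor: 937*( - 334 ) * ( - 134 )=41936372 = 2^2 * 67^1* 167^1 * 937^1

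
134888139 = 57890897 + 76997242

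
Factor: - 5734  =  -2^1*47^1 * 61^1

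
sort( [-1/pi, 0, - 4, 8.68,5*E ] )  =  [-4, - 1/pi,0 , 8.68, 5*E ]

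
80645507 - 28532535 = 52112972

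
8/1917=8/1917= 0.00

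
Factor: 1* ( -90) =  - 2^1*3^2*5^1= - 90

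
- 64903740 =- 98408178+33504438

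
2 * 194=388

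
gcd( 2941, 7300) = 1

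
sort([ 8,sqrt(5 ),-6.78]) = [-6.78, sqrt( 5) , 8]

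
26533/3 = 26533/3 =8844.33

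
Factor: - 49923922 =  - 2^1*151^1*165311^1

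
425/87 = 4+ 77/87=4.89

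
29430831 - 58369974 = -28939143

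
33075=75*441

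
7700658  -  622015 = 7078643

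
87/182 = 87/182 = 0.48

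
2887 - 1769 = 1118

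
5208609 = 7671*679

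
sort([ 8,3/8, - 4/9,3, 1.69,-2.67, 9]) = [  -  2.67, - 4/9, 3/8, 1.69, 3,  8, 9]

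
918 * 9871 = 9061578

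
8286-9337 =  - 1051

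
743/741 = 1 + 2/741 = 1.00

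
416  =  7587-7171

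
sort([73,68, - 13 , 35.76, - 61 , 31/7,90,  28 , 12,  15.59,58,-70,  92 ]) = [ - 70, -61, -13,  31/7, 12,15.59, 28,35.76,58,68, 73, 90 , 92 ]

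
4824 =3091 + 1733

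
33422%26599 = 6823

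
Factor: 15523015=5^1*3104603^1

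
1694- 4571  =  - 2877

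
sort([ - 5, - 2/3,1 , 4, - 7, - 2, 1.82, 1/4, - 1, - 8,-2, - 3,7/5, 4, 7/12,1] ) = [ - 8, - 7,  -  5,-3, -2, - 2, - 1,- 2/3 , 1/4,7/12,  1,1, 7/5,1.82,4, 4]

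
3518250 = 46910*75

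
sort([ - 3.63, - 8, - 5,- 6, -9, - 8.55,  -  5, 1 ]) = [-9, - 8.55, - 8, - 6, - 5, - 5, - 3.63,1 ]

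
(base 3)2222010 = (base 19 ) 5IG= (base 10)2163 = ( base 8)4163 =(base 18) 6C3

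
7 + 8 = 15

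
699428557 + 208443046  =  907871603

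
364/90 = 182/45 = 4.04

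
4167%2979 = 1188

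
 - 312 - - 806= 494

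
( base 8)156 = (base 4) 1232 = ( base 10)110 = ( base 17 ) 68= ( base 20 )5A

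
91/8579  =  91/8579 = 0.01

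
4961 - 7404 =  - 2443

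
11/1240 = 11/1240 = 0.01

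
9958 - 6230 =3728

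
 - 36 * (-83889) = 3020004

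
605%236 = 133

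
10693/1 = 10693 = 10693.00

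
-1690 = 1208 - 2898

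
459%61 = 32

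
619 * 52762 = 32659678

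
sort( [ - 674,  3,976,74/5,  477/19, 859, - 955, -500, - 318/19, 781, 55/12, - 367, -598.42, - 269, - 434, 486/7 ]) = [ - 955, - 674, - 598.42,-500,  -  434,-367, - 269,  -  318/19, 3,55/12,74/5, 477/19  ,  486/7, 781, 859,976] 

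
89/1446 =89/1446 = 0.06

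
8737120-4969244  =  3767876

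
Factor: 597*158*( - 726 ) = -2^2*3^2*11^2*79^1*  199^1 = -68480676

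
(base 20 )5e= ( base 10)114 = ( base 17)6C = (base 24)4i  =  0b1110010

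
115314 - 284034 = -168720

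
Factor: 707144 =2^3*37^1*2389^1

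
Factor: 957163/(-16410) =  - 2^(-1)*3^ ( - 1)*5^(  -  1)*19^1*547^( - 1)*50377^1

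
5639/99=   56 + 95/99 = 56.96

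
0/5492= 0=   0.00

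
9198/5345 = 1 + 3853/5345 = 1.72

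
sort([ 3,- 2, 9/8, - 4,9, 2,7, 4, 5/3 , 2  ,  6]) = [ - 4, - 2,9/8,5/3, 2,2,3, 4,6,7,9 ] 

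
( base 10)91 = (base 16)5B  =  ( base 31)2T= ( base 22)43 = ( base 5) 331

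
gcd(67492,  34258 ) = 2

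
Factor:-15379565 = -5^1*31^1*99223^1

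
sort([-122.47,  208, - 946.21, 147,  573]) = [ - 946.21,  -  122.47, 147, 208, 573] 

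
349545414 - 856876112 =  - 507330698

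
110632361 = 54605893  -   - 56026468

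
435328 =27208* 16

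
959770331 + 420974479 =1380744810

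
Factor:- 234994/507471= -2^1*3^( -1 )*19^ (  -  1 )*29^( - 1 )*307^(- 1 )*117497^1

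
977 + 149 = 1126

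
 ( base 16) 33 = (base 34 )1h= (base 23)25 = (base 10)51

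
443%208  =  27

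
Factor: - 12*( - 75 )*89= 80100=2^2*3^2*5^2*89^1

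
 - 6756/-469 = 6756/469 = 14.41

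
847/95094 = 847/95094 = 0.01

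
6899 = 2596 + 4303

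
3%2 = 1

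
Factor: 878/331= 2^1*331^( - 1)*439^1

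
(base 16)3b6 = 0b1110110110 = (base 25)1d0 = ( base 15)435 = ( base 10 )950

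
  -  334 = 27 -361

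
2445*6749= 16501305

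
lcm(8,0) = 0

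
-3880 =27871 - 31751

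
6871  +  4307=11178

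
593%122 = 105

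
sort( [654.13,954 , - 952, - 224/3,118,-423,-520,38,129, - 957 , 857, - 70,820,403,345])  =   [-957, - 952, - 520 , - 423, - 224/3, - 70 , 38, 118, 129,345, 403,654.13,820, 857, 954 ]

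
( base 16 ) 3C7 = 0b1111000111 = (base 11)7aa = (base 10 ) 967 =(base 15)447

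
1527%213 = 36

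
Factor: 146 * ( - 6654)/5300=-3^1*5^( - 2 )*53^( - 1)*73^1*1109^1 = - 242871/1325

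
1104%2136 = 1104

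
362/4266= 181/2133 = 0.08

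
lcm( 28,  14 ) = 28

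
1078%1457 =1078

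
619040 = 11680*53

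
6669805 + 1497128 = 8166933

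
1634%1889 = 1634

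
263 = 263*1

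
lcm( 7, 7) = 7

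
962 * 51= 49062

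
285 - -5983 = 6268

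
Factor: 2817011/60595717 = 7^( -1)*13^( - 1 )*257^( - 1 )*2591^( - 1)*2817011^1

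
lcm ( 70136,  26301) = 210408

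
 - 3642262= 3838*( - 949)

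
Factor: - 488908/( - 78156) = 122227/19539 = 3^( - 2 ) * 7^1*13^( - 1 )*19^1*167^(  -  1)*919^1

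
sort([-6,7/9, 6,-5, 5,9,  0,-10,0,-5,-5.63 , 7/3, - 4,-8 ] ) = [-10,  -  8,-6,-5.63,- 5,-5, - 4, 0, 0 , 7/9, 7/3, 5 , 6, 9] 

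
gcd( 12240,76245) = 255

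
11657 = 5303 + 6354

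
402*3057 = 1228914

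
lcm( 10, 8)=40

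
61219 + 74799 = 136018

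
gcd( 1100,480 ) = 20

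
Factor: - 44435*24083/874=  - 1070128105/874 = -2^(-1 )*5^1*19^( -1 )*23^ ( - 1) * 8887^1*24083^1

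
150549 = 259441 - 108892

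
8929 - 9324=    - 395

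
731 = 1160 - 429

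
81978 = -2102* ( - 39)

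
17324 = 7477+9847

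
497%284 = 213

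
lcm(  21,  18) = 126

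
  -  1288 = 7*( - 184)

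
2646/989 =2646/989  =  2.68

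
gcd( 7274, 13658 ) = 2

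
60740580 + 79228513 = 139969093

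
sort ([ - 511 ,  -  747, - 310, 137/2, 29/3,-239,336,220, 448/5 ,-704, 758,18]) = [ - 747, - 704, - 511, - 310, - 239  ,  29/3, 18,137/2,448/5, 220, 336 , 758 ] 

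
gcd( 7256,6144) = 8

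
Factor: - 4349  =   - 4349^1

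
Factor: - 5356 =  - 2^2*13^1* 103^1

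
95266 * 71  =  6763886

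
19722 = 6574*3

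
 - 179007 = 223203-402210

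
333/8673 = 111/2891=0.04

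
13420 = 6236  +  7184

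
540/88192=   135/22048 = 0.01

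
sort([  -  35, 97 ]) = [ - 35, 97] 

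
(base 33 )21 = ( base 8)103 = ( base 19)3A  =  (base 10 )67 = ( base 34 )1X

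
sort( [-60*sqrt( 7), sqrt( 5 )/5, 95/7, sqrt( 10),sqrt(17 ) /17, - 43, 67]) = [  -  60*sqrt( 7 ),-43, sqrt( 17)/17,sqrt( 5)/5,sqrt(10), 95/7,67]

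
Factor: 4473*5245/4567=3^2*5^1*7^1*71^1*1049^1*4567^( - 1 ) = 23460885/4567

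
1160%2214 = 1160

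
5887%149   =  76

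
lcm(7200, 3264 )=244800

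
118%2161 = 118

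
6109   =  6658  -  549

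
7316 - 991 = 6325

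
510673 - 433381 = 77292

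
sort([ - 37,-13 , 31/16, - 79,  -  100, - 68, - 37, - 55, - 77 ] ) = [ - 100, - 79,-77, - 68, - 55, - 37,-37 ,-13,  31/16 ]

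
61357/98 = 61357/98 = 626.09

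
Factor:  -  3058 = -2^1*11^1*139^1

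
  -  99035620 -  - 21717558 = - 77318062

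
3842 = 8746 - 4904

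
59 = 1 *59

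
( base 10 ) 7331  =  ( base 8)16243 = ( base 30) 84b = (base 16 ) 1CA3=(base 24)chb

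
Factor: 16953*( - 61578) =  - 2^1*3^3*11^1*311^1 *5651^1=-1043931834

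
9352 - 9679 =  - 327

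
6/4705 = 6/4705= 0.00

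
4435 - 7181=-2746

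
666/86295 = 222/28765 =0.01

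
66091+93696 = 159787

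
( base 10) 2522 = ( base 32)2eq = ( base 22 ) 54E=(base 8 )4732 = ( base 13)11c0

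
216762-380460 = -163698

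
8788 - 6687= 2101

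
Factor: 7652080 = 2^4*5^1*95651^1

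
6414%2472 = 1470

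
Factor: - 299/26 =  - 2^( - 1 )*23^1 = - 23/2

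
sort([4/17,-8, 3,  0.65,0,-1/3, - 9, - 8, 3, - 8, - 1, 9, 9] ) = [ - 9, - 8, - 8, - 8, - 1, - 1/3 , 0 , 4/17,0.65, 3 , 3, 9, 9]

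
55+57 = 112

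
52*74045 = 3850340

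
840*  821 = 689640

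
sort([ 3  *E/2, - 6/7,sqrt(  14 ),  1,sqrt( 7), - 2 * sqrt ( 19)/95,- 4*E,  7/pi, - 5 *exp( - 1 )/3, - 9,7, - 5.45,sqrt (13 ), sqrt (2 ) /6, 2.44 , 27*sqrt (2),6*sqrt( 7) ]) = [ - 4*E, - 9, - 5.45, - 6/7, - 5 * exp( - 1)/3, - 2*sqrt(19)/95,sqrt( 2)/6,1, 7/pi, 2.44,sqrt( 7) , sqrt(13),sqrt(14),3*E/2, 7, 6 * sqrt(7),27*sqrt (2) ]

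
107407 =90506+16901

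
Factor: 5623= 5623^1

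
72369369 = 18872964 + 53496405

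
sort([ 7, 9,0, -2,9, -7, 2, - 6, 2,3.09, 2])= [ - 7, - 6,-2,0,2,2,2, 3.09,7,9,9] 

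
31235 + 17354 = 48589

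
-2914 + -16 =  -2930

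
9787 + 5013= 14800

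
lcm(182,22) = 2002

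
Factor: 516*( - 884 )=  - 456144  =  -  2^4*3^1 *13^1*17^1*43^1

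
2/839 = 2/839 = 0.00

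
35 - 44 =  - 9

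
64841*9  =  583569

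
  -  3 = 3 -6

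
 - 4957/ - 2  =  2478 + 1/2  =  2478.50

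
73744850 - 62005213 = 11739637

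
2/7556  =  1/3778 =0.00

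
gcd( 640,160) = 160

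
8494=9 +8485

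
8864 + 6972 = 15836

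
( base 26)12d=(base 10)741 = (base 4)23211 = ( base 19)210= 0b1011100101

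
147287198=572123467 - 424836269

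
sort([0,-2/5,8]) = [-2/5,0,8]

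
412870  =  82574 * 5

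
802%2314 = 802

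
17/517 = 17/517 = 0.03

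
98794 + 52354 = 151148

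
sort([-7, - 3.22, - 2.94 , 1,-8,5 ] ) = [ - 8, - 7,  -  3.22 ,-2.94,1,5]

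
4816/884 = 5  +  99/221 = 5.45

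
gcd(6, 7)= 1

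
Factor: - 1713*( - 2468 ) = 4227684 =2^2*3^1*571^1* 617^1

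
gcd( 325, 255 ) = 5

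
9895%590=455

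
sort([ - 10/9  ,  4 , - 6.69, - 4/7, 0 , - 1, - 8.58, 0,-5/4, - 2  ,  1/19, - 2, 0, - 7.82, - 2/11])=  [ - 8.58,-7.82, - 6.69, - 2, - 2, - 5/4, - 10/9, - 1, - 4/7, - 2/11,0 , 0, 0,  1/19,4]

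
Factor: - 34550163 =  - 3^2*23^1*166909^1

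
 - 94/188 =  - 1 + 1/2=- 0.50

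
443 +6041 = 6484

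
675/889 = 675/889 = 0.76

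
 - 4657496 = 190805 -4848301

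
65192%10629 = 1418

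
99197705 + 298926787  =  398124492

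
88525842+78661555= 167187397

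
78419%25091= 3146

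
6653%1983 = 704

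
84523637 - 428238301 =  - 343714664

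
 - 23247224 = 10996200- 34243424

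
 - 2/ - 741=2/741 = 0.00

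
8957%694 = 629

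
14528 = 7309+7219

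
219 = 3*73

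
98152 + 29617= 127769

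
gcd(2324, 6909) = 7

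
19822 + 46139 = 65961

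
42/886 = 21/443= 0.05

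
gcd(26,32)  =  2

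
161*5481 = 882441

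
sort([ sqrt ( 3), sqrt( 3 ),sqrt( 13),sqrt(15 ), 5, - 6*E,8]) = [ - 6*E, sqrt(3) , sqrt(3 ), sqrt(13 ), sqrt( 15 ), 5, 8]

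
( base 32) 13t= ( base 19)339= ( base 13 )6A5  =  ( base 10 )1149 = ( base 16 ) 47D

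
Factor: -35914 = - 2^1*17957^1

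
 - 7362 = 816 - 8178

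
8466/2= 4233 = 4233.00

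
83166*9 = 748494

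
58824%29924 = 28900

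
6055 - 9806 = -3751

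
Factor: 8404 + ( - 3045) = 23^1 *233^1 = 5359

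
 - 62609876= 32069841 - 94679717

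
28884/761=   37+727/761  =  37.96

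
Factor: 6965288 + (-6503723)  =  3^3*5^1 *13^1 * 263^1 = 461565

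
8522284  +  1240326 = 9762610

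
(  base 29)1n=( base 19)2E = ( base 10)52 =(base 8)64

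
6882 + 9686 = 16568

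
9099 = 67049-57950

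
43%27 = 16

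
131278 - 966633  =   - 835355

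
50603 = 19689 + 30914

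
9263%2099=867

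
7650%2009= 1623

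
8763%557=408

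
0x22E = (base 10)558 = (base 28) JQ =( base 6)2330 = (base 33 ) GU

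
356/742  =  178/371 = 0.48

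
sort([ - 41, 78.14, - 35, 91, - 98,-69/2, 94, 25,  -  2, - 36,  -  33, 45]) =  [ - 98, - 41, - 36, - 35, - 69/2, - 33, - 2, 25, 45, 78.14, 91,94]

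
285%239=46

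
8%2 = 0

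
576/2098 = 288/1049 =0.27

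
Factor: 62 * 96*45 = 267840= 2^6* 3^3*5^1*31^1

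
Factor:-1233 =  - 3^2*137^1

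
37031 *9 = 333279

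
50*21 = 1050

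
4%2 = 0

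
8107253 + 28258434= 36365687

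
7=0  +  7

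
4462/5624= 2231/2812 = 0.79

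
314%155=4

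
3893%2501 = 1392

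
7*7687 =53809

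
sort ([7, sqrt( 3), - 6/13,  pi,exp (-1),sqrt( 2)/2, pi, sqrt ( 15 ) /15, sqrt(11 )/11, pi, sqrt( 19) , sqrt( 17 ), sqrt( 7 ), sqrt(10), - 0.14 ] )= [ - 6/13, - 0.14 , sqrt( 15)/15, sqrt(11 )/11,exp( - 1), sqrt( 2 ) /2, sqrt( 3 ),sqrt(7 ), pi, pi,  pi, sqrt( 10), sqrt(17 ) , sqrt ( 19),7]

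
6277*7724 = 48483548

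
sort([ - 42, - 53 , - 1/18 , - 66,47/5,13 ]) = [-66,  -  53,-42,-1/18,47/5, 13] 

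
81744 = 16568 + 65176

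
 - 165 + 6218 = 6053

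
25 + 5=30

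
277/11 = 277/11 = 25.18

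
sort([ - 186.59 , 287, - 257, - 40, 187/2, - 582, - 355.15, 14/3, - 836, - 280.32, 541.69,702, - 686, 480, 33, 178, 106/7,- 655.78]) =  [ - 836,-686, - 655.78,-582, - 355.15, - 280.32, - 257, - 186.59, - 40, 14/3,106/7, 33, 187/2, 178,  287, 480, 541.69, 702]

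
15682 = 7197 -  - 8485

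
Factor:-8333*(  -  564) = 4699812 = 2^2*3^1*13^1*47^1*641^1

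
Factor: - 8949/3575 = -3^1*5^ ( - 2) * 11^( - 1)*13^( - 1) * 19^1*157^1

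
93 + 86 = 179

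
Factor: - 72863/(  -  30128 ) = 2^( - 4)*7^1*269^(-1)*1487^1  =  10409/4304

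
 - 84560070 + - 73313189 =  - 157873259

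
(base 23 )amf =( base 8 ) 13263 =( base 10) 5811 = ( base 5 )141221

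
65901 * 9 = 593109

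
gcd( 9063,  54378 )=9063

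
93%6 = 3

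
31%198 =31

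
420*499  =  209580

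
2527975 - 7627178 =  - 5099203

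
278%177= 101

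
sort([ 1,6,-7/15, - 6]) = [-6,  -  7/15,  1,6 ]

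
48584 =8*6073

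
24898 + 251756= 276654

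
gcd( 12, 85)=1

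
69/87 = 23/29  =  0.79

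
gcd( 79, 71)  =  1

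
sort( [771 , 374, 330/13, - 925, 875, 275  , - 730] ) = [-925, - 730,330/13,275 , 374,771,875] 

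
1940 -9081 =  - 7141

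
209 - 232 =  - 23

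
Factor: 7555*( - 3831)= - 28943205 = - 3^1*5^1*1277^1*1511^1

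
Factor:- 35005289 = - 11^1 * 67^1*47497^1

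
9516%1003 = 489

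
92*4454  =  409768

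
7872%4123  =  3749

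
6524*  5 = 32620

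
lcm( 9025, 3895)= 370025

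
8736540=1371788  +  7364752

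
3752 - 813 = 2939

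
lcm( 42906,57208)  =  171624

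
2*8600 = 17200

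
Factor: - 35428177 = -47^1 *149^1*5059^1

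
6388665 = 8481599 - 2092934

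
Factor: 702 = 2^1*3^3*13^1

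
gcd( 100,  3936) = 4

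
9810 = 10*981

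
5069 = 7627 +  - 2558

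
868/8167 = 868/8167  =  0.11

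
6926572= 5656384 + 1270188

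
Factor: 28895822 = 2^1*61^1* 433^1*547^1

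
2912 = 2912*1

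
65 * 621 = 40365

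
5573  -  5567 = 6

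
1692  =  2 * 846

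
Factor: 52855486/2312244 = 26427743/1156122 = 2^( -1)*3^( - 2)*11^ ( - 1)*5839^( - 1)*26427743^1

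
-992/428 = - 3+73/107 = -2.32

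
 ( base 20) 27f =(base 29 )13R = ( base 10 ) 955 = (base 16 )3bb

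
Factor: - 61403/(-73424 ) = 2^( - 4 )*13^(- 1 ) * 353^( - 1)*61403^1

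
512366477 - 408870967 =103495510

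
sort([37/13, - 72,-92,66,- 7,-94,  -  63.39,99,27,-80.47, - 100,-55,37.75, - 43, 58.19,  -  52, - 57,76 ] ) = [-100, - 94, - 92,-80.47,-72,-63.39,-57, - 55, - 52,-43, - 7,  37/13,27, 37.75,58.19,66,  76, 99 ]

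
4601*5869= 27003269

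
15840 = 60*264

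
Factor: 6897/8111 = 3^1  *  11^2*19^1*8111^( - 1 ) 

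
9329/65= 143 + 34/65 = 143.52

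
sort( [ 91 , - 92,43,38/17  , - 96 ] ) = [ - 96, - 92,38/17, 43,91]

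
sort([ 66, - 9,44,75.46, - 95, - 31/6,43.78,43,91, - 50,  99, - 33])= [ - 95, - 50, - 33, - 9,-31/6,43,  43.78,44, 66,75.46, 91,99] 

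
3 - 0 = 3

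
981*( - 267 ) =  - 261927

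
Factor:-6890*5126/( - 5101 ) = 35318140/5101 = 2^2*5^1*11^1*13^1*53^1*233^1 * 5101^(  -  1) 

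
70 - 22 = 48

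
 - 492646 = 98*( - 5027)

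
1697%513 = 158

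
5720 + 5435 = 11155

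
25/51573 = 25/51573 = 0.00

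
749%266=217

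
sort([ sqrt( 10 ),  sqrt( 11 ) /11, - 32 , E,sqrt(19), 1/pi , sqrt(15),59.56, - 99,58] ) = [ - 99, - 32,sqrt (11 ) /11,1/pi,E,sqrt ( 10), sqrt( 15),sqrt(  19),58, 59.56]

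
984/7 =984/7 = 140.57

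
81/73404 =9/8156= 0.00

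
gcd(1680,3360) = 1680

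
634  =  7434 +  - 6800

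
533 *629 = 335257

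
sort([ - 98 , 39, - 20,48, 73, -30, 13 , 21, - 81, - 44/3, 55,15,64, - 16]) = [-98, - 81, - 30,-20, - 16,  -  44/3,13, 15,21,39, 48,55,64, 73]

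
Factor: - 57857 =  - 47^1*1231^1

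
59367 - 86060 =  - 26693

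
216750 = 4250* 51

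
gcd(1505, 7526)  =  1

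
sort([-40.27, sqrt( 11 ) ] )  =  [ - 40.27, sqrt( 11) ] 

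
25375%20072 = 5303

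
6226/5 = 1245 + 1/5 = 1245.20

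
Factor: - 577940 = - 2^2*5^1*11^1*37^1*71^1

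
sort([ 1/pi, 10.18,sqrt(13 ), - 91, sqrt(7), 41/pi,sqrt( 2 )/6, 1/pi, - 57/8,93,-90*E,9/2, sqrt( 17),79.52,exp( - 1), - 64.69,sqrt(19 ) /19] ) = [-90*E, - 91, - 64.69, - 57/8,sqrt(  19 ) /19,  sqrt( 2)/6,  1/pi,  1/pi, exp( - 1 ), sqrt(7 ) , sqrt(13),sqrt( 17),  9/2, 10.18,41/pi,79.52, 93]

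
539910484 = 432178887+107731597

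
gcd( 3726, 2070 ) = 414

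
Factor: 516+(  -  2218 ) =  - 2^1*23^1*37^1 = - 1702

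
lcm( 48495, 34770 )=1842810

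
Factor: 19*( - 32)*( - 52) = 2^7*13^1*19^1 = 31616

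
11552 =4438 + 7114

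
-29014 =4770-33784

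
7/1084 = 7/1084= 0.01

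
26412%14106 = 12306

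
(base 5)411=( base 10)106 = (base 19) 5b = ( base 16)6A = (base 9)127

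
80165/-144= -557+ 43/144 = -556.70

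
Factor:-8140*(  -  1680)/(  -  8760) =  - 2^3*5^1*7^1*11^1*37^1*73^(- 1) = -113960/73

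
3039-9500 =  - 6461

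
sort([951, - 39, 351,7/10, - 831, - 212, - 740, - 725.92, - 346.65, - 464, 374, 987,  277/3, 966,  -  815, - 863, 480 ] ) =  [ - 863, - 831, - 815,-740,-725.92, - 464, - 346.65,  -  212, - 39, 7/10,277/3,351, 374, 480, 951, 966,987]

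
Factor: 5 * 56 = 2^3*5^1*7^1   =  280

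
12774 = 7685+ 5089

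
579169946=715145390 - 135975444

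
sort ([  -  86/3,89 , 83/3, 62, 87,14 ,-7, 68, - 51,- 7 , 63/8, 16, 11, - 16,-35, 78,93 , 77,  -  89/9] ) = [  -  51 , - 35, - 86/3, - 16,-89/9 ,-7, - 7, 63/8, 11, 14,16  ,  83/3 , 62,  68, 77, 78,87,89, 93 ]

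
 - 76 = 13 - 89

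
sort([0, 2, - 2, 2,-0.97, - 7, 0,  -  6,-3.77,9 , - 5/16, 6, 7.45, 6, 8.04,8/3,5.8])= [ - 7, -6,-3.77, - 2, - 0.97, - 5/16 , 0, 0, 2, 2, 8/3,5.8 , 6, 6, 7.45,8.04,9]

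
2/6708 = 1/3354=0.00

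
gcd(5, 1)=1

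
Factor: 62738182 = 2^1*13^1  *2413007^1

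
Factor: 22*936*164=2^6 * 3^2 * 11^1 *13^1*41^1  =  3377088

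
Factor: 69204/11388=13^ ( - 1)*79^1 = 79/13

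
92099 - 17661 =74438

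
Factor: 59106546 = 2^1 * 3^2*977^1*3361^1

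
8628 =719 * 12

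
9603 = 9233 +370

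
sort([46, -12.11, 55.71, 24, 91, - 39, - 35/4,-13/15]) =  [-39, - 12.11, - 35/4, - 13/15,24,46,55.71,91 ]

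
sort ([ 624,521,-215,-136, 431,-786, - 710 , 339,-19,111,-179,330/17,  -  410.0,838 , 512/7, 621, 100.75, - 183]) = [ -786, - 710, -410.0, - 215,  -  183, - 179,-136,  -  19 , 330/17, 512/7, 100.75,111, 339, 431,521, 621, 624, 838]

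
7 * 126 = 882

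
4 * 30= 120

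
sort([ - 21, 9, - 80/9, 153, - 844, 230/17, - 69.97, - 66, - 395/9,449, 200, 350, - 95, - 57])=[ - 844 ,-95, - 69.97, - 66, - 57, - 395/9,-21,  -  80/9,  9, 230/17, 153,200,350, 449 ] 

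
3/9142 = 3/9142 = 0.00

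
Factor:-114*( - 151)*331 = 2^1 * 3^1*19^1 * 151^1*331^1= 5697834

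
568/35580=142/8895 = 0.02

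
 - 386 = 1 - 387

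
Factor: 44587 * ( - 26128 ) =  - 1164969136 = - 2^4*23^1* 71^1*44587^1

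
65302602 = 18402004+46900598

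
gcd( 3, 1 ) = 1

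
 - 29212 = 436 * (-67 ) 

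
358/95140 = 179/47570=   0.00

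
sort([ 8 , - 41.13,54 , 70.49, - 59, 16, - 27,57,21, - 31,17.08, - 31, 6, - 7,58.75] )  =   [ - 59, - 41.13, - 31,  -  31 , - 27 , - 7, 6, 8, 16,17.08,21,54,57,58.75, 70.49]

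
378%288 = 90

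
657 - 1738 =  - 1081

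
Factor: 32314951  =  239^1 *135209^1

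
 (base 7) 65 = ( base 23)21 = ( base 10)47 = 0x2F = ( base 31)1G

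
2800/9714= 1400/4857=0.29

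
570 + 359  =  929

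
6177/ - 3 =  - 2059 + 0/1 = - 2059.00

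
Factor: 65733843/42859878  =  21911281/14286626 = 2^( - 1)*7^2*239^1*1871^1* 7143313^( -1)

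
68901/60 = 22967/20 = 1148.35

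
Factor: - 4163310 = -2^1* 3^2*5^1*167^1 * 277^1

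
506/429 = 46/39=1.18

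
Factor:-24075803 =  - 79^1 * 304757^1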